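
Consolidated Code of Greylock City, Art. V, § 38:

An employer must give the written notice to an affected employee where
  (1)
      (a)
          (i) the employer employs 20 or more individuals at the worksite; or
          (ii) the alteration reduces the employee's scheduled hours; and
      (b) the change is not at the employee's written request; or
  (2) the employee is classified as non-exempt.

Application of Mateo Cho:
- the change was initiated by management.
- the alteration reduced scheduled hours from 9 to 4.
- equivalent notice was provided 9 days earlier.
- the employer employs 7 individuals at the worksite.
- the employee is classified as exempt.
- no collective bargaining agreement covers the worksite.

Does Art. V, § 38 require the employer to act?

(i) ≥ 20 at site — not satisfied.
(ii) hours reduced — satisfied.
(a): F OR T → true.
(b) not employee-requested — met.
(1): T AND T → true.
(2) non-exempt — not satisfied.
Overall = T OR F = true.

Yes — required.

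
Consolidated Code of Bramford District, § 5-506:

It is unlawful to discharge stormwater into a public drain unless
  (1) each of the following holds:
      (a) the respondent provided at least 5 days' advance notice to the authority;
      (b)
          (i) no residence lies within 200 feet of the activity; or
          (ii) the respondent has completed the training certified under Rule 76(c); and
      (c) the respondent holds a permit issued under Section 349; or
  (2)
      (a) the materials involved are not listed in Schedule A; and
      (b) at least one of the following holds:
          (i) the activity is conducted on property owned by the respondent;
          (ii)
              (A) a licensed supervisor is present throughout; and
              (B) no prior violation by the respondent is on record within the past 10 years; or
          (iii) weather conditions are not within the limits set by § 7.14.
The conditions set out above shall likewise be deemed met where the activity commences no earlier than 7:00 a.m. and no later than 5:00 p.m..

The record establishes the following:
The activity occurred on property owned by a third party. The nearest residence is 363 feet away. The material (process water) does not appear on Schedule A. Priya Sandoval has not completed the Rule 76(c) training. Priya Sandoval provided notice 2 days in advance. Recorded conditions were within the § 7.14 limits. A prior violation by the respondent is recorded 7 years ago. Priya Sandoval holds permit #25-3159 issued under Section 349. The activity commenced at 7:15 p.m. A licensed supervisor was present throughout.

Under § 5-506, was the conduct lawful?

No — unlawful.

(a) ≥5 days' notice — fails.
(i) no residence in 200 ft — met.
(ii) training certified — fails.
So (b) is satisfied (T OR F).
(c) holds permit — holds.
(1) = F AND T AND T = false.
(a) not (Schedule A material) — holds.
(i) own property — not satisfied.
(A) supervisor present — satisfied.
(B) no prior violation — fails.
(ii): T AND F → false.
(iii) not (weather ok) — fails.
So (b) is not satisfied (F OR F OR F).
So (2) is not satisfied (T AND F).
Overall: F OR F → false.
Exception (start within hours) — not satisfied.
Result: main false OR exception false → false.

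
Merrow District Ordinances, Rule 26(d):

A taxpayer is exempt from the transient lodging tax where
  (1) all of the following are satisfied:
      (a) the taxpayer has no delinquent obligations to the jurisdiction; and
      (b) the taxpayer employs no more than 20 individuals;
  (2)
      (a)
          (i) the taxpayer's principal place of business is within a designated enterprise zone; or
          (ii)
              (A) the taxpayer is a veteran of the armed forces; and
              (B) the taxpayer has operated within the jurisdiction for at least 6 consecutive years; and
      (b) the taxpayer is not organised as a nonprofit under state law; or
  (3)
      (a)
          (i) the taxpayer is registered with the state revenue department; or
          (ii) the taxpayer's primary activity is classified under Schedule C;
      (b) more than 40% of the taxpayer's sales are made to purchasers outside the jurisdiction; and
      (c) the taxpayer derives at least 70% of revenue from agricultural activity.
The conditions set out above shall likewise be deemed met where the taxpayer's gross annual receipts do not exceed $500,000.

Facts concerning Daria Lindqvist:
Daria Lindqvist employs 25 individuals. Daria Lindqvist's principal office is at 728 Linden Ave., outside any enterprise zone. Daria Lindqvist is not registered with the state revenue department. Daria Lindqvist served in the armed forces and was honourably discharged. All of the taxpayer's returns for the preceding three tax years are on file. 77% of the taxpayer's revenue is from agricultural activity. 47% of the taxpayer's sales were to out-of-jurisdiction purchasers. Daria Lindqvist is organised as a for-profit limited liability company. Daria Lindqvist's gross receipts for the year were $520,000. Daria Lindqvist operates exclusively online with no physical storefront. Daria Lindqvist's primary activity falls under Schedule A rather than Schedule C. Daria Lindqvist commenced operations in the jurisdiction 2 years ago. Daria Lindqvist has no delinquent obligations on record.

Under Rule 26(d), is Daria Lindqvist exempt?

No — not exempt.

(a) no delinquency — satisfied.
(b) ≤ 20 employees — fails.
(1): T AND F → false.
(i) in enterprise zone — fails.
(A) veteran — holds.
(B) ≥ 6 yrs in jurisdiction — fails.
(ii): T AND F → false.
(a): F OR F → false.
(b) not (nonprofit) — met.
So (2) is not satisfied (F AND T).
(i) state-registered — fails.
(ii) Schedule C activity — not satisfied.
(a) = F OR F = false.
(b) >40% out-of-jur. sales — met.
(c) ≥70% agricultural — met.
(3): F AND T AND T → false.
Overall: F OR F OR F → false.
Exception (receipts ≤ $500,000) — not satisfied.
Result: main false OR exception false → false.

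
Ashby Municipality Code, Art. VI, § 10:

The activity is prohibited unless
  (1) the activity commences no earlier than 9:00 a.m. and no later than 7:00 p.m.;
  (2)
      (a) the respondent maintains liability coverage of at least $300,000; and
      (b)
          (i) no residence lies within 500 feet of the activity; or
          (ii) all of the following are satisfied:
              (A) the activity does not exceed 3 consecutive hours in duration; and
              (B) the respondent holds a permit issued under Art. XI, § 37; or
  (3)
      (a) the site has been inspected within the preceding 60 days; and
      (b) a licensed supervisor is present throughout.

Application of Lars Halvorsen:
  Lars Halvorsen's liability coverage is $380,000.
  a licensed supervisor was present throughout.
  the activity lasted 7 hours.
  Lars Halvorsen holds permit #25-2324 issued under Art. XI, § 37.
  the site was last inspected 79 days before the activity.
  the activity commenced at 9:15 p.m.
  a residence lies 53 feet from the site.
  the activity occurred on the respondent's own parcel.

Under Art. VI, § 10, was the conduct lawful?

No — unlawful.

(1) start within hours — fails.
(a) coverage ≥ $300,000 — satisfied.
(i) no residence in 500 ft — not met.
(A) ≤ 3 hrs duration — fails.
(B) holds permit — met.
(ii): F AND T → false.
(b) = F OR F = false.
(2): T AND F → false.
(a) site inspected — not satisfied.
(b) supervisor present — satisfied.
So (3) is not satisfied (F AND T).
So Overall is not satisfied (F OR F OR F).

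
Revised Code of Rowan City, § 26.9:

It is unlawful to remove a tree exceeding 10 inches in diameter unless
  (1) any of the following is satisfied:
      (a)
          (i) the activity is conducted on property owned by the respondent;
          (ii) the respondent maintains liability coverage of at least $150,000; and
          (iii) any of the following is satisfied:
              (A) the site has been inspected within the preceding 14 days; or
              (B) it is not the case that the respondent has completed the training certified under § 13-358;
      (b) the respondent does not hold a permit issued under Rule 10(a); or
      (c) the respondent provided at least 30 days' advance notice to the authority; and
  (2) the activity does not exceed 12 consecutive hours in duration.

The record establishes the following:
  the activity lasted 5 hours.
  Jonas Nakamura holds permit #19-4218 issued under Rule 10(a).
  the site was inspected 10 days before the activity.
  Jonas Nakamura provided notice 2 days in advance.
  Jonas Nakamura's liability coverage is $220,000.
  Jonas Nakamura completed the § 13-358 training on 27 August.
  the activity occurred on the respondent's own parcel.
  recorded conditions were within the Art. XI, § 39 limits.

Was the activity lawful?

Yes — lawful.

(i) own property — holds.
(ii) coverage ≥ $150,000 — holds.
(A) site inspected — satisfied.
(B) not (training certified) — not met.
(iii): T OR F → true.
So (a) is satisfied (T AND T AND T).
(b) not (holds permit) — fails.
(c) ≥30 days' notice — fails.
So (1) is satisfied (T OR F OR F).
(2) ≤ 12 hrs duration — holds.
So Overall is satisfied (T AND T).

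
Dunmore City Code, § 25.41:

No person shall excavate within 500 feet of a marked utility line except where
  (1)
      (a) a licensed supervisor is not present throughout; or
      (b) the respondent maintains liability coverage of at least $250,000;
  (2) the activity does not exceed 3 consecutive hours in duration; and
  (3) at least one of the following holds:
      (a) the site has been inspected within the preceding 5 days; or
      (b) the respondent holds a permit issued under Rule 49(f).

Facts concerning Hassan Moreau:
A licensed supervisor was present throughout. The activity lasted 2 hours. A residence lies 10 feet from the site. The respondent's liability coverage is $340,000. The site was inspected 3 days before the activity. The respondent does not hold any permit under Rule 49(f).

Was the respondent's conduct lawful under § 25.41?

Yes — lawful.

(a) not (supervisor present) — not satisfied.
(b) coverage ≥ $250,000 — holds.
So (1) is satisfied (F OR T).
(2) ≤ 3 hrs duration — holds.
(a) site inspected — holds.
(b) holds permit — fails.
So (3) is satisfied (T OR F).
Overall = T AND T AND T = true.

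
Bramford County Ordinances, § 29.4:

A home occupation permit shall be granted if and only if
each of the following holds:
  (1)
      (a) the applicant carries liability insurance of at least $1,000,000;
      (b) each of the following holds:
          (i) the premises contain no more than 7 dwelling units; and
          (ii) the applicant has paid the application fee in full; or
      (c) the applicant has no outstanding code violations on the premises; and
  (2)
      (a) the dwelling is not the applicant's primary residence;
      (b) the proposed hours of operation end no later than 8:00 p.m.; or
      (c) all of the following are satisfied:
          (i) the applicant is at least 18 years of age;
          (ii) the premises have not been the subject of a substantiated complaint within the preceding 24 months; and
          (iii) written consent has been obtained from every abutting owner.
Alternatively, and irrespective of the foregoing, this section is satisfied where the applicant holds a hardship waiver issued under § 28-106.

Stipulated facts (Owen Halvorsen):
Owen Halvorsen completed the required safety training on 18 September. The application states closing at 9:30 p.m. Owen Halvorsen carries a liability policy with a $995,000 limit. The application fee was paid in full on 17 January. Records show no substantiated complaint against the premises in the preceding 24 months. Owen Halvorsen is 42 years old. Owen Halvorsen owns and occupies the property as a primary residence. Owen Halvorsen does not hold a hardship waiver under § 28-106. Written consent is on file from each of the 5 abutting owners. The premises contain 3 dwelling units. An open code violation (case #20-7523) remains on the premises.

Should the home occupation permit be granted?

(a) insurance ≥ $1,000,000 — not satisfied.
(i) ≤ 7 units — holds.
(ii) fee paid — holds.
(b) = T AND T = true.
(c) no code violations — not met.
So (1) is satisfied (F OR T OR F).
(a) not (primary residence) — fails.
(b) closes by 8 p.m. — fails.
(i) age ≥ 18 — met.
(ii) no complaint in 24 mo. — satisfied.
(iii) all abutters consent — met.
(c): T AND T AND T → true.
(2) = F OR F OR T = true.
Overall = T AND T = true.
Exception (hardship waiver) — not satisfied.
Result: main true OR exception false → true.

Yes — granted.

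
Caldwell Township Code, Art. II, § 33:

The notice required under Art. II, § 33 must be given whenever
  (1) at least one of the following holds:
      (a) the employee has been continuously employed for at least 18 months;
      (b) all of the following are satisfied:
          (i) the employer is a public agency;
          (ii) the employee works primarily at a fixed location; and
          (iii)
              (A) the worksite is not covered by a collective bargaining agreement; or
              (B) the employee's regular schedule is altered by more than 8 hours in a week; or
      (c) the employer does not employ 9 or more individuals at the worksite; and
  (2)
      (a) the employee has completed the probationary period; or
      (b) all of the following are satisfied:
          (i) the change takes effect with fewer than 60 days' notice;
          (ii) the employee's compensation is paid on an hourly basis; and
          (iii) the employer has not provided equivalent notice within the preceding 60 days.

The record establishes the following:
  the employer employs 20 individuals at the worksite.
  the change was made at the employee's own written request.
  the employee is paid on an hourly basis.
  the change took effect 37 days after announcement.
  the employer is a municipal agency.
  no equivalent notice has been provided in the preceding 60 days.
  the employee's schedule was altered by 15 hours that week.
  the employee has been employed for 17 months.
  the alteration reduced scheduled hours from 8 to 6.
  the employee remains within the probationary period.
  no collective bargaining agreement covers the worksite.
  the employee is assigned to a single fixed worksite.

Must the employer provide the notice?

Yes — required.

(a) tenure ≥ 18 mo. — not met.
(i) public agency — satisfied.
(ii) fixed location — holds.
(A) no CBA — holds.
(B) schedule shift > 8h — holds.
(iii): T OR T → true.
(b) = T AND T AND T = true.
(c) not (≥ 9 at site) — fails.
So (1) is satisfied (F OR T OR F).
(a) past probation — fails.
(i) < 60 days' notice — met.
(ii) hourly-paid — satisfied.
(iii) no recent notice — holds.
(b): T AND T AND T → true.
(2): F OR T → true.
So Overall is satisfied (T AND T).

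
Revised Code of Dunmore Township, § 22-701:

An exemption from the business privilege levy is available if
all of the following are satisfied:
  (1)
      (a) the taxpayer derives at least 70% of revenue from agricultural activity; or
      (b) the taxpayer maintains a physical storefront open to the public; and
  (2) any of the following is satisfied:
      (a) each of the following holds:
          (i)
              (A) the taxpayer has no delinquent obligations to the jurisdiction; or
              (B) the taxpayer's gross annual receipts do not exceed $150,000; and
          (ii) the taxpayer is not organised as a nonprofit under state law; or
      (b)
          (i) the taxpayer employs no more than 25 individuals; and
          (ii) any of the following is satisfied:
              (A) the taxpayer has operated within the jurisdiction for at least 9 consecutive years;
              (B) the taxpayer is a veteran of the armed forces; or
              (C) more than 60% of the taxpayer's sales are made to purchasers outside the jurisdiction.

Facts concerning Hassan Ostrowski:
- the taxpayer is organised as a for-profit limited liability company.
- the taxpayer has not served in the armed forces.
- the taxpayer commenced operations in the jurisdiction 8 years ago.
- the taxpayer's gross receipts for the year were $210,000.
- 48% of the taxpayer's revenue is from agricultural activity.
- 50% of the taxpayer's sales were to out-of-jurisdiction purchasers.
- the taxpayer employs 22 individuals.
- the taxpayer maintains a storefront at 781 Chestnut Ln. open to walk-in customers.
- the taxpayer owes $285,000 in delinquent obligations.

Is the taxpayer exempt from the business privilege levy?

No — not exempt.

(a) ≥70% agricultural — not met.
(b) has storefront — holds.
(1): F OR T → true.
(A) no delinquency — not satisfied.
(B) receipts ≤ $150,000 — not satisfied.
(i): F OR F → false.
(ii) not (nonprofit) — met.
(a) = F AND T = false.
(i) ≤ 25 employees — met.
(A) ≥ 9 yrs in jurisdiction — not satisfied.
(B) veteran — fails.
(C) >60% out-of-jur. sales — not met.
(ii): F OR F OR F → false.
(b): T AND F → false.
So (2) is not satisfied (F OR F).
Overall = T AND F = false.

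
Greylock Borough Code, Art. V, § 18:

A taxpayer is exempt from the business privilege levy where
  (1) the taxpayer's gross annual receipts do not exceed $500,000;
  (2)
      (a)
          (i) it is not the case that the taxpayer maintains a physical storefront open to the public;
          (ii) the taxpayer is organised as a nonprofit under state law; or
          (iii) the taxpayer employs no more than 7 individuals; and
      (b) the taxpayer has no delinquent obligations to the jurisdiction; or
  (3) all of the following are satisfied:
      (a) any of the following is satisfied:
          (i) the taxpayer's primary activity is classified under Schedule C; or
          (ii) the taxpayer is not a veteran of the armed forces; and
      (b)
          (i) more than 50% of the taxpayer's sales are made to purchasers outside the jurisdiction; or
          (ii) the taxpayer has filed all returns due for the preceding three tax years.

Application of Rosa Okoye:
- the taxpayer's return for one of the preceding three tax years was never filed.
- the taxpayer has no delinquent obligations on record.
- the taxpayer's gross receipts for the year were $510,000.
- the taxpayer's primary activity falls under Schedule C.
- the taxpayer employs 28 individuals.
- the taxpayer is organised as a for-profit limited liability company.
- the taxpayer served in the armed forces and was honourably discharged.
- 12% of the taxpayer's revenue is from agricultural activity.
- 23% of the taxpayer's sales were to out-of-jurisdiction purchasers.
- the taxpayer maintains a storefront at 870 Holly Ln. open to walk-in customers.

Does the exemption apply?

No — not exempt.

(1) receipts ≤ $500,000 — fails.
(i) not (has storefront) — not met.
(ii) nonprofit — fails.
(iii) ≤ 7 employees — not satisfied.
(a): F OR F OR F → false.
(b) no delinquency — met.
So (2) is not satisfied (F AND T).
(i) Schedule C activity — satisfied.
(ii) not (veteran) — not met.
(a) = T OR F = true.
(i) >50% out-of-jur. sales — fails.
(ii) returns current — not satisfied.
So (b) is not satisfied (F OR F).
(3) = T AND F = false.
Overall = F OR F OR F = false.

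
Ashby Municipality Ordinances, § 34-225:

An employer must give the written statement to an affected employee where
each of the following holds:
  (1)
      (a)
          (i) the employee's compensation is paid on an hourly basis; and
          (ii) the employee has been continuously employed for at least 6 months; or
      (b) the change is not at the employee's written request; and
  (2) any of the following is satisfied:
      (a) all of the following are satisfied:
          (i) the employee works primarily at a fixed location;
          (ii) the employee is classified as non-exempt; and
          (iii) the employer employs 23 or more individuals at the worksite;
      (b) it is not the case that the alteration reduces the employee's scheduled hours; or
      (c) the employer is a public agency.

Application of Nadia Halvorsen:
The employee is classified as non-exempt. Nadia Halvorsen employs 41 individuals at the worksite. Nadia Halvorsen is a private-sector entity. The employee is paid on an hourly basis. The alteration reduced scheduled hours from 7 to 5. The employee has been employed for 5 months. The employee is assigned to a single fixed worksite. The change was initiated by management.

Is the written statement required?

(i) hourly-paid — met.
(ii) tenure ≥ 6 mo. — not met.
(a) = T AND F = false.
(b) not employee-requested — met.
(1) = F OR T = true.
(i) fixed location — satisfied.
(ii) non-exempt — holds.
(iii) ≥ 23 at site — met.
(a) = T AND T AND T = true.
(b) not (hours reduced) — fails.
(c) public agency — not met.
So (2) is satisfied (T OR F OR F).
Overall: T AND T → true.

Yes — required.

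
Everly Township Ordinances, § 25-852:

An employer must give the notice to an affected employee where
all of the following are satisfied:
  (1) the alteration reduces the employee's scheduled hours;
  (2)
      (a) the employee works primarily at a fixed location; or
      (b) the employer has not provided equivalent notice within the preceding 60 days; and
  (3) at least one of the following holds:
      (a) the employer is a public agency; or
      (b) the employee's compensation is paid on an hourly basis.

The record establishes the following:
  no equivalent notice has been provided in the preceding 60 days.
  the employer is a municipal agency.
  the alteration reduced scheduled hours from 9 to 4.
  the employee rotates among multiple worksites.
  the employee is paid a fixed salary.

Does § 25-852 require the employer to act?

(1) hours reduced — holds.
(a) fixed location — fails.
(b) no recent notice — holds.
So (2) is satisfied (F OR T).
(a) public agency — met.
(b) hourly-paid — not satisfied.
(3) = T OR F = true.
Overall: T AND T AND T → true.

Yes — required.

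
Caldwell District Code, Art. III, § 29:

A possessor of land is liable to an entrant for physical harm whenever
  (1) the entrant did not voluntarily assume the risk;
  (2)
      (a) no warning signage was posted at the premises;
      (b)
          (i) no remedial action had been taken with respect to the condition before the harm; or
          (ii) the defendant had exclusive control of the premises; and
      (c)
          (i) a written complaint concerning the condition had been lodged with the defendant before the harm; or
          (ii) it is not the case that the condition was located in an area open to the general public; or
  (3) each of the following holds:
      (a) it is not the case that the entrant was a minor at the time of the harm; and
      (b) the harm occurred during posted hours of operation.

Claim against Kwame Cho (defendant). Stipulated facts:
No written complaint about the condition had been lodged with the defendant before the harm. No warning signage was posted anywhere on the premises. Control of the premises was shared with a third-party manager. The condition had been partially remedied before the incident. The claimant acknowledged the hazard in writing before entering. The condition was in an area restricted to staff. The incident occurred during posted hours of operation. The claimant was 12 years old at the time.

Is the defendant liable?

(1) no assumed risk — not satisfied.
(a) no signage posted — satisfied.
(i) no remedial action — not satisfied.
(ii) exclusive control — fails.
So (b) is not satisfied (F OR F).
(i) complaint lodged — not met.
(ii) not (public area) — holds.
(c): F OR T → true.
(2): T AND F AND T → false.
(a) not (entrant a minor) — not satisfied.
(b) during posted hours — satisfied.
So (3) is not satisfied (F AND T).
Overall: F OR F OR F → false.

No — not liable.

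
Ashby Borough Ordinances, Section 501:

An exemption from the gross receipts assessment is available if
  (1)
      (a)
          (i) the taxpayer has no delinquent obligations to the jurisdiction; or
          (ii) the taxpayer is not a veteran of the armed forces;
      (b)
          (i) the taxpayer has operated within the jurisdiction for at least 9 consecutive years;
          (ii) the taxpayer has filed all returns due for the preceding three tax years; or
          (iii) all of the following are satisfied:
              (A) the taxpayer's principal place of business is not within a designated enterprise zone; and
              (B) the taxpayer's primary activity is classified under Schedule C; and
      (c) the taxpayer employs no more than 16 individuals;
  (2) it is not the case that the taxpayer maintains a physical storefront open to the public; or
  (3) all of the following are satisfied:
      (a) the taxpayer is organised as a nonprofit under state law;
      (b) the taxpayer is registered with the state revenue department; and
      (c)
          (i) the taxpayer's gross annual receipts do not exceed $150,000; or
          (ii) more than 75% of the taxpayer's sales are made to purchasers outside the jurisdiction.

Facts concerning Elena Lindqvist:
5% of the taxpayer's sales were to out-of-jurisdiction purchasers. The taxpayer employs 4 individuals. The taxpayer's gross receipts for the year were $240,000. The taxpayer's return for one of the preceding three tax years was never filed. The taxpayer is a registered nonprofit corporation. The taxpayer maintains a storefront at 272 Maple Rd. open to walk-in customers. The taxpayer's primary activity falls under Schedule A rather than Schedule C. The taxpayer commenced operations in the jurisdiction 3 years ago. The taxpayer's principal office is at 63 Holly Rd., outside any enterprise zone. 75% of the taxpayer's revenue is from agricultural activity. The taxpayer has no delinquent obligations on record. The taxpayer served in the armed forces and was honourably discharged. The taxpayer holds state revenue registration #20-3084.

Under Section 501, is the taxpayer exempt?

(i) no delinquency — met.
(ii) not (veteran) — not satisfied.
(a) = T OR F = true.
(i) ≥ 9 yrs in jurisdiction — not satisfied.
(ii) returns current — not satisfied.
(A) not (in enterprise zone) — holds.
(B) Schedule C activity — fails.
So (iii) is not satisfied (T AND F).
(b) = F OR F OR F = false.
(c) ≤ 16 employees — met.
So (1) is not satisfied (T AND F AND T).
(2) not (has storefront) — not satisfied.
(a) nonprofit — met.
(b) state-registered — satisfied.
(i) receipts ≤ $150,000 — not met.
(ii) >75% out-of-jur. sales — not met.
(c): F OR F → false.
(3): T AND T AND F → false.
So Overall is not satisfied (F OR F OR F).

No — not exempt.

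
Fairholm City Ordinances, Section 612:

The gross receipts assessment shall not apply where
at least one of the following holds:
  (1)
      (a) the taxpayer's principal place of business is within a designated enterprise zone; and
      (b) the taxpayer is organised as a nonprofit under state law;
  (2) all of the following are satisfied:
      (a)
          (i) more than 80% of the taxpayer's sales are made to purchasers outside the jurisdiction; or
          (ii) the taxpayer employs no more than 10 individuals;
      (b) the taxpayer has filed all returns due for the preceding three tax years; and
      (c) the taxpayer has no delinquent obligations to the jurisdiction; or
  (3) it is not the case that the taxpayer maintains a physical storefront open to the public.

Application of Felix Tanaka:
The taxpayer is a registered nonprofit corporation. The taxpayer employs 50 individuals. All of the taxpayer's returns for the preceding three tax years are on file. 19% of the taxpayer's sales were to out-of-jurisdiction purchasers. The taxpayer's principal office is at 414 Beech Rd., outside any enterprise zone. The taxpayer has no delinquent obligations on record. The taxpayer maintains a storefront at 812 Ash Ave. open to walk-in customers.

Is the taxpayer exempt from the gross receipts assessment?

No — not exempt.

(a) in enterprise zone — fails.
(b) nonprofit — met.
(1) = F AND T = false.
(i) >80% out-of-jur. sales — not met.
(ii) ≤ 10 employees — fails.
(a): F OR F → false.
(b) returns current — satisfied.
(c) no delinquency — met.
So (2) is not satisfied (F AND T AND T).
(3) not (has storefront) — not met.
Overall = F OR F OR F = false.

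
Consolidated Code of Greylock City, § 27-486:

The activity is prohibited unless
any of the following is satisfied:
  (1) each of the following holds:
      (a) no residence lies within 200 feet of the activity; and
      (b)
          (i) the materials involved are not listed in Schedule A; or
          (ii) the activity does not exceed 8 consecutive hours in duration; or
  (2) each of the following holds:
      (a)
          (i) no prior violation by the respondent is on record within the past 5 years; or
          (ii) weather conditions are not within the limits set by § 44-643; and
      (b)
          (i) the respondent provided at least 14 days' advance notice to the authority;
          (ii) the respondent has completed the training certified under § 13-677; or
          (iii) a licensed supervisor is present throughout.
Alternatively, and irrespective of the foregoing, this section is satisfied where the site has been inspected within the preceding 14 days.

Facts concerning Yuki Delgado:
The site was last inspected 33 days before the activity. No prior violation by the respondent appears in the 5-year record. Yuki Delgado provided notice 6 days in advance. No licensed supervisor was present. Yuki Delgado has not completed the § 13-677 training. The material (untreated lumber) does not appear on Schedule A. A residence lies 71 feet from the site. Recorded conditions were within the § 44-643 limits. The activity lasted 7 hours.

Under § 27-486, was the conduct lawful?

No — unlawful.

(a) no residence in 200 ft — fails.
(i) not (Schedule A material) — met.
(ii) ≤ 8 hrs duration — met.
So (b) is satisfied (T OR T).
(1): F AND T → false.
(i) no prior violation — holds.
(ii) not (weather ok) — not met.
So (a) is satisfied (T OR F).
(i) ≥14 days' notice — not met.
(ii) training certified — not satisfied.
(iii) supervisor present — fails.
So (b) is not satisfied (F OR F OR F).
So (2) is not satisfied (T AND F).
Overall = F OR F = false.
Exception (site inspected) — not satisfied.
Result: main false OR exception false → false.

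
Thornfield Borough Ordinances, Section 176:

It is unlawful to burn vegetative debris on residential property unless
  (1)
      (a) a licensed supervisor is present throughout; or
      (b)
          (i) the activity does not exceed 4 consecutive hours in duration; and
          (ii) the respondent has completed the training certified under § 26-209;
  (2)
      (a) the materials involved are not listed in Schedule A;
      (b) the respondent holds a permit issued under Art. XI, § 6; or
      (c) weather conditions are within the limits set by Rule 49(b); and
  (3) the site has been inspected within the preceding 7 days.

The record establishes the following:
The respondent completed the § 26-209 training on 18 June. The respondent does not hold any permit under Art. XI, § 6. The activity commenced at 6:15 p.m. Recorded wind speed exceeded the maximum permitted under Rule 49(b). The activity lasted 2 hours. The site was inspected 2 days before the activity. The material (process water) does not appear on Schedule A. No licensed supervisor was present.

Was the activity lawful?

(a) supervisor present — not satisfied.
(i) ≤ 4 hrs duration — met.
(ii) training certified — met.
So (b) is satisfied (T AND T).
(1) = F OR T = true.
(a) not (Schedule A material) — satisfied.
(b) holds permit — not met.
(c) weather ok — not satisfied.
(2) = T OR F OR F = true.
(3) site inspected — satisfied.
Overall = T AND T AND T = true.

Yes — lawful.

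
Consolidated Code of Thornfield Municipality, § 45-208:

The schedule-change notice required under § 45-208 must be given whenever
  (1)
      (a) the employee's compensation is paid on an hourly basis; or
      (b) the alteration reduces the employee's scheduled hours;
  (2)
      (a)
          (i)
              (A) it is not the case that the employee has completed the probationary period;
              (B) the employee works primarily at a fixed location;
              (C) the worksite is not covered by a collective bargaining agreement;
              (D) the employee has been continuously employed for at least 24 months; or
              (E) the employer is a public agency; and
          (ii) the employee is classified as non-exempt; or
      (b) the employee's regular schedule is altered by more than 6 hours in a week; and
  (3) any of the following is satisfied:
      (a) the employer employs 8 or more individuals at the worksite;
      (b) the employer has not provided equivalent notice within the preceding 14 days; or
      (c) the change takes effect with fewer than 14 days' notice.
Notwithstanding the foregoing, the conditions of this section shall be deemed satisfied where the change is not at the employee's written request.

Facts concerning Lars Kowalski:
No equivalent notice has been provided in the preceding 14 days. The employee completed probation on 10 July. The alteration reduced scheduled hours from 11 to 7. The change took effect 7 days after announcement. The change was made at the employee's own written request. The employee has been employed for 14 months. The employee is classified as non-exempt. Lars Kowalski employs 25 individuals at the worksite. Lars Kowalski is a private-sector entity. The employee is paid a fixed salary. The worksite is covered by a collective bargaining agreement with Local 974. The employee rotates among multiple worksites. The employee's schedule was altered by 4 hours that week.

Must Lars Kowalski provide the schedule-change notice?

No — not required.

(a) hourly-paid — not satisfied.
(b) hours reduced — holds.
(1) = F OR T = true.
(A) not (past probation) — fails.
(B) fixed location — not satisfied.
(C) no CBA — fails.
(D) tenure ≥ 24 mo. — not satisfied.
(E) public agency — not satisfied.
So (i) is not satisfied (F OR F OR F OR F OR F).
(ii) non-exempt — satisfied.
(a): F AND T → false.
(b) schedule shift > 6h — not met.
(2) = F OR F = false.
(a) ≥ 8 at site — satisfied.
(b) no recent notice — satisfied.
(c) < 14 days' notice — satisfied.
(3): T OR T OR T → true.
So Overall is not satisfied (T AND F AND T).
Exception (not employee-requested) — not satisfied.
Result: main false OR exception false → false.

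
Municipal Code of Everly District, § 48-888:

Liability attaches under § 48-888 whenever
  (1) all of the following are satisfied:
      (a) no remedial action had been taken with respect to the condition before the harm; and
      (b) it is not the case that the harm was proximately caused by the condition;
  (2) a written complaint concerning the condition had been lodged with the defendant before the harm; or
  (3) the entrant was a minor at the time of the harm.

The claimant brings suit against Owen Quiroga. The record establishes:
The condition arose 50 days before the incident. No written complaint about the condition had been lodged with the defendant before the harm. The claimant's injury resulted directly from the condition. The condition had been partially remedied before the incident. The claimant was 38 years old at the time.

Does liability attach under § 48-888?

(a) no remedial action — fails.
(b) not (proximate cause) — fails.
So (1) is not satisfied (F AND F).
(2) complaint lodged — fails.
(3) entrant a minor — not met.
Overall: F OR F OR F → false.

No — not liable.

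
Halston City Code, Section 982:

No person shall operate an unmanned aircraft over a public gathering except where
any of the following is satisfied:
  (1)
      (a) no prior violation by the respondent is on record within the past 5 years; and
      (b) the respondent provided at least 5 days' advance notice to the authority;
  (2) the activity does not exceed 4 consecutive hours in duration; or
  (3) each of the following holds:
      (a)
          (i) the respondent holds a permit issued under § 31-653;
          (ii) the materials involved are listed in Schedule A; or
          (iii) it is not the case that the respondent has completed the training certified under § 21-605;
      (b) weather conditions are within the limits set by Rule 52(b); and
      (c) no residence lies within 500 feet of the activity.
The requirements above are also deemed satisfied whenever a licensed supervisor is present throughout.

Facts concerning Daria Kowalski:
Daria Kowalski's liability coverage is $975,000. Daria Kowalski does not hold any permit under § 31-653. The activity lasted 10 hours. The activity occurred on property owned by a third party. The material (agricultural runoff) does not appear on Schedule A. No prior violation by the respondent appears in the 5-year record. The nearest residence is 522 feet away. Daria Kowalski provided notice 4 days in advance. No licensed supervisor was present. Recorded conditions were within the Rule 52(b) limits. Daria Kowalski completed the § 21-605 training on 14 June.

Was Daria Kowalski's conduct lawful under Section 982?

(a) no prior violation — satisfied.
(b) ≥5 days' notice — fails.
So (1) is not satisfied (T AND F).
(2) ≤ 4 hrs duration — not met.
(i) holds permit — not satisfied.
(ii) Schedule A material — fails.
(iii) not (training certified) — not met.
(a): F OR F OR F → false.
(b) weather ok — satisfied.
(c) no residence in 500 ft — satisfied.
(3) = F AND T AND T = false.
So Overall is not satisfied (F OR F OR F).
Exception (supervisor present) — not satisfied.
Result: main false OR exception false → false.

No — unlawful.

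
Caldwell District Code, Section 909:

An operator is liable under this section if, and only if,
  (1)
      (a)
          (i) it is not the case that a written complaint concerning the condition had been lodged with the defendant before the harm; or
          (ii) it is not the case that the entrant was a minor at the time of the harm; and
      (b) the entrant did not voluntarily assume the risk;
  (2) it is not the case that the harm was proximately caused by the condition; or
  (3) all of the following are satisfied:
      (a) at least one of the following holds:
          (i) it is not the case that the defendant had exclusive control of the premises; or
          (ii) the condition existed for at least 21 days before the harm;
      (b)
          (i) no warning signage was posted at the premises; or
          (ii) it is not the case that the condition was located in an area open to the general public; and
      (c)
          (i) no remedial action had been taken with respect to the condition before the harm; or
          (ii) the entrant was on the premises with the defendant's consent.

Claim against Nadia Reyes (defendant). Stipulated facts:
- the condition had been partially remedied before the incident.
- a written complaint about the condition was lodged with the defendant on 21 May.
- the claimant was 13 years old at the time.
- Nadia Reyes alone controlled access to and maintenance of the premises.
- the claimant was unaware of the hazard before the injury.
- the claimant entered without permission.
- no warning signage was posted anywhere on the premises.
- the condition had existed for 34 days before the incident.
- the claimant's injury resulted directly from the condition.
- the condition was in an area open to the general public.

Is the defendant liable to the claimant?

No — not liable.

(i) not (complaint lodged) — fails.
(ii) not (entrant a minor) — fails.
So (a) is not satisfied (F OR F).
(b) no assumed risk — satisfied.
So (1) is not satisfied (F AND T).
(2) not (proximate cause) — not satisfied.
(i) not (exclusive control) — not satisfied.
(ii) condition ≥21 days old — met.
So (a) is satisfied (F OR T).
(i) no signage posted — holds.
(ii) not (public area) — not met.
(b): T OR F → true.
(i) no remedial action — not satisfied.
(ii) consent to enter — fails.
So (c) is not satisfied (F OR F).
(3): T AND T AND F → false.
So Overall is not satisfied (F OR F OR F).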